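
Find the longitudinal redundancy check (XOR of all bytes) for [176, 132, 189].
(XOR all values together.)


XOR chain: 176 ^ 132 ^ 189 = 137

137


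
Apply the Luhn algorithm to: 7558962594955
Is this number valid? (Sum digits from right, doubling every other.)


Luhn sum = 67
67 mod 10 = 7

Invalid (Luhn sum mod 10 = 7)


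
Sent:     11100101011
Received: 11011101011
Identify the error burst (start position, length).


XOR: 00111000000

Burst at position 2, length 3


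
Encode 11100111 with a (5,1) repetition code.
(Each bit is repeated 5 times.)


Each bit -> 5 copies

1111111111111110000000000111111111111111


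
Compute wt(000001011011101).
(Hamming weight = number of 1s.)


Counting 1s in 000001011011101

7


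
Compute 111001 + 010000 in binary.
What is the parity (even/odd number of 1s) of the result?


111001 = 57
010000 = 16
Sum = 73 = 1001001
1s count = 3

odd parity (3 ones in 1001001)


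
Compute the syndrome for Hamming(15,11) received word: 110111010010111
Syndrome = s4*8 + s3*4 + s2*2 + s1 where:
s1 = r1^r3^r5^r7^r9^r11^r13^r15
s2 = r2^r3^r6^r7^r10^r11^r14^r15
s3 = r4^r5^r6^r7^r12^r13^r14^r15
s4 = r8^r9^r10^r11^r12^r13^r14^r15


s1=1, s2=1, s3=0, s4=1

Syndrome = 11 (error at position 11)


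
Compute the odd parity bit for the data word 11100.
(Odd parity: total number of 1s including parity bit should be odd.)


Number of 1s in data: 3
Parity bit: 0

0


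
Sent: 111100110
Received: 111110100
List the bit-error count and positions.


XOR: 000010010

2 error(s) at position(s): 4, 7


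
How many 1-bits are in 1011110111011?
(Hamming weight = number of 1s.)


Counting 1s in 1011110111011

10


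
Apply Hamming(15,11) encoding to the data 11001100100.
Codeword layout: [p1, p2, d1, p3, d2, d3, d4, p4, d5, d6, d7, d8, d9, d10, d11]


Parity bits: p1=0, p2=0, p3=0, p4=1

001010011100100


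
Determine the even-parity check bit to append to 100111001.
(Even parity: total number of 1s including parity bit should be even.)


Number of 1s in data: 5
Parity bit: 1

1


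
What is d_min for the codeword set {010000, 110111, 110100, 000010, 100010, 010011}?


Comparing all pairs, minimum distance: 1
Can detect 0 errors, correct 0 errors

1


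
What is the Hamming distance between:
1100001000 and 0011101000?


XOR: 1111100000
Count of 1s: 5

5


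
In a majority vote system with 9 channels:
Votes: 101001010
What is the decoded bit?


Ones: 4 out of 9
Threshold: 5

0 (4/9 voted 1)


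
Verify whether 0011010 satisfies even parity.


Number of 1s: 3

No, parity error (3 ones)


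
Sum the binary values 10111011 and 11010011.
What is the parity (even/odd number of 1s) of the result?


10111011 = 187
11010011 = 211
Sum = 398 = 110001110
1s count = 5

odd parity (5 ones in 110001110)


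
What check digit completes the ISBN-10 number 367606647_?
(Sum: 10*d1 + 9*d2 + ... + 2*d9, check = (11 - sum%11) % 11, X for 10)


Weighted sum: 262
262 mod 11 = 9

Check digit: 2


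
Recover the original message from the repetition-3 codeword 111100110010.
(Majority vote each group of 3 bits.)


Groups: 111, 100, 110, 010
Majority votes: 1010

1010


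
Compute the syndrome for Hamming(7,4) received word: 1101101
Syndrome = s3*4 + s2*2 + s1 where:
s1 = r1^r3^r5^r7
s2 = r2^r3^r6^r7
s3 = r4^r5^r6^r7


s1=1, s2=0, s3=1

Syndrome = 5 (error at position 5)


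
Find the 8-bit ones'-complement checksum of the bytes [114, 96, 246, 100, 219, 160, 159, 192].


Sum = 1286 mod 256 = 6
Complement = 249

249


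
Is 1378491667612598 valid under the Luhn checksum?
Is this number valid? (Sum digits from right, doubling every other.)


Luhn sum = 83
83 mod 10 = 3

Invalid (Luhn sum mod 10 = 3)


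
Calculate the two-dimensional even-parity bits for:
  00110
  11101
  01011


Row parities: 001
Column parities: 10000

Row P: 001, Col P: 10000, Corner: 1


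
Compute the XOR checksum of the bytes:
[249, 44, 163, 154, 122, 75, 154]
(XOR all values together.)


XOR chain: 249 ^ 44 ^ 163 ^ 154 ^ 122 ^ 75 ^ 154 = 71

71


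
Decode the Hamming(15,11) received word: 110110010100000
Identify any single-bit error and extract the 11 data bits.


Syndrome = 0: no error detected

Data: 01000100000 (no errors)


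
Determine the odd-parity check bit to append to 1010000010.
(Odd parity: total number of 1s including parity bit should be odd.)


Number of 1s in data: 3
Parity bit: 0

0


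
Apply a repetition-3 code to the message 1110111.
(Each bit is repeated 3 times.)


Each bit -> 3 copies

111111111000111111111


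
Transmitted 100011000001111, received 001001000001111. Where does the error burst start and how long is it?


XOR: 101010000000000

Burst at position 0, length 5


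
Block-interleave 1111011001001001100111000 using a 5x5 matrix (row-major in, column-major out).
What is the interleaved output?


Matrix:
  11110
  11001
  00100
  11001
  11000
Read columns: 1101111011101001000001010

1101111011101001000001010


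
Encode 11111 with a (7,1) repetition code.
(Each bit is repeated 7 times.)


Each bit -> 7 copies

11111111111111111111111111111111111


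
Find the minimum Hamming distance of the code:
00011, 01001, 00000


Comparing all pairs, minimum distance: 2
Can detect 1 errors, correct 0 errors

2


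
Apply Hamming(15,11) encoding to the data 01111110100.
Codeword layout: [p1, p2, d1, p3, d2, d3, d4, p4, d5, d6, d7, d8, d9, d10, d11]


Parity bits: p1=1, p2=0, p3=0, p4=0

100011101110100


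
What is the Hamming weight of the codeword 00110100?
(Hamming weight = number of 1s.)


Counting 1s in 00110100

3


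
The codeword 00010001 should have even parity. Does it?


Number of 1s: 2

Yes, parity is correct (2 ones)


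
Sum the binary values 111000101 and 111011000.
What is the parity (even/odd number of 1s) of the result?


111000101 = 453
111011000 = 472
Sum = 925 = 1110011101
1s count = 7

odd parity (7 ones in 1110011101)


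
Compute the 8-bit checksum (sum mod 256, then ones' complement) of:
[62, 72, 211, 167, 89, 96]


Sum = 697 mod 256 = 185
Complement = 70

70


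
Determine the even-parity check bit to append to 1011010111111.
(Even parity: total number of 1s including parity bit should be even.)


Number of 1s in data: 10
Parity bit: 0

0


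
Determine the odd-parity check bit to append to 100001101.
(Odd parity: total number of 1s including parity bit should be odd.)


Number of 1s in data: 4
Parity bit: 1

1


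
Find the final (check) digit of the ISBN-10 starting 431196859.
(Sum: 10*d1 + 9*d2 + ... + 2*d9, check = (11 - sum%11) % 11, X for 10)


Weighted sum: 231
231 mod 11 = 0

Check digit: 0


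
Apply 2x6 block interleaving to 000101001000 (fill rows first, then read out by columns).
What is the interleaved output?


Matrix:
  000101
  001000
Read columns: 000001100010

000001100010


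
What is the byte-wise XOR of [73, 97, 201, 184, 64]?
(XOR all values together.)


XOR chain: 73 ^ 97 ^ 201 ^ 184 ^ 64 = 25

25


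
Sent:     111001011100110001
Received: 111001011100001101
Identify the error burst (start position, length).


XOR: 000000000000111100

Burst at position 12, length 4


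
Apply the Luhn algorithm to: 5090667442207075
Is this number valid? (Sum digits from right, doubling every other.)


Luhn sum = 57
57 mod 10 = 7

Invalid (Luhn sum mod 10 = 7)


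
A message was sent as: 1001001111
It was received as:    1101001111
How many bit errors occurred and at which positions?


XOR: 0100000000

1 error(s) at position(s): 1


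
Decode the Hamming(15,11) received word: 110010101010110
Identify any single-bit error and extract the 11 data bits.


Syndrome = 0: no error detected

Data: 01011010110 (no errors)


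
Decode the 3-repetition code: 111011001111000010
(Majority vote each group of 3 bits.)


Groups: 111, 011, 001, 111, 000, 010
Majority votes: 110100

110100


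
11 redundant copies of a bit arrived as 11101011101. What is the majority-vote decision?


Ones: 8 out of 11
Threshold: 6

1 (8/11 voted 1)


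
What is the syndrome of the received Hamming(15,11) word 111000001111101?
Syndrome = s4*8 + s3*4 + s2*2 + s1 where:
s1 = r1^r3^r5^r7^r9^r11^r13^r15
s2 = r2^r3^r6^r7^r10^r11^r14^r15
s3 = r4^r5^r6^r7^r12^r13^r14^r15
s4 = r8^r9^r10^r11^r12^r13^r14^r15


s1=0, s2=1, s3=1, s4=0

Syndrome = 6 (error at position 6)


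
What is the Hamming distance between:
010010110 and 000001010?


XOR: 010011100
Count of 1s: 4

4


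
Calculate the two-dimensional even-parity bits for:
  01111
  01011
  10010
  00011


Row parities: 0100
Column parities: 10101

Row P: 0100, Col P: 10101, Corner: 1


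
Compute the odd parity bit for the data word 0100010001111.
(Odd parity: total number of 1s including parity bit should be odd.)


Number of 1s in data: 6
Parity bit: 1

1


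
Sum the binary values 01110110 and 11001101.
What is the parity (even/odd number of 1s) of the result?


01110110 = 118
11001101 = 205
Sum = 323 = 101000011
1s count = 4

even parity (4 ones in 101000011)


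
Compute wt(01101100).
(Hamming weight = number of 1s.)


Counting 1s in 01101100

4


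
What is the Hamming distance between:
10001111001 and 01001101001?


XOR: 11000010000
Count of 1s: 3

3


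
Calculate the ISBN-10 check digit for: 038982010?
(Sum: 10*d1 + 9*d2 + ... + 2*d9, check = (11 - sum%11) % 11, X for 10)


Weighted sum: 215
215 mod 11 = 6

Check digit: 5


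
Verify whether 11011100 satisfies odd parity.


Number of 1s: 5

Yes, parity is correct (5 ones)


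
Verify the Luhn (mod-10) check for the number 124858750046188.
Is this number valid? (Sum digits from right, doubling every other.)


Luhn sum = 59
59 mod 10 = 9

Invalid (Luhn sum mod 10 = 9)


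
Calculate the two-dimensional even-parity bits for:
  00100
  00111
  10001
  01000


Row parities: 1101
Column parities: 11010

Row P: 1101, Col P: 11010, Corner: 1


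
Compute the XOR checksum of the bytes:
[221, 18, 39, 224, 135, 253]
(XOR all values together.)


XOR chain: 221 ^ 18 ^ 39 ^ 224 ^ 135 ^ 253 = 114

114


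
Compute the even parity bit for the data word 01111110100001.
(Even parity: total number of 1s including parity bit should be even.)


Number of 1s in data: 8
Parity bit: 0

0


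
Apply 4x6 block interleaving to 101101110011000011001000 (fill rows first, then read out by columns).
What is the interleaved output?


Matrix:
  101101
  110011
  000011
  001000
Read columns: 110001001001100001101110

110001001001100001101110


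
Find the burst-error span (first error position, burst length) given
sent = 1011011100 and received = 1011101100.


XOR: 0000110000

Burst at position 4, length 2


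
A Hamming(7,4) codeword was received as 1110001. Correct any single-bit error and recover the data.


Syndrome = 7: error at position 7

Data: 1000 (corrected bit 7)


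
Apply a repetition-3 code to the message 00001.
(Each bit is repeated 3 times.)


Each bit -> 3 copies

000000000000111


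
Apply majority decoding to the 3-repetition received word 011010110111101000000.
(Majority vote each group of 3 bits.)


Groups: 011, 010, 110, 111, 101, 000, 000
Majority votes: 1011100

1011100


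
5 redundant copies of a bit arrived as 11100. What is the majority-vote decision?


Ones: 3 out of 5
Threshold: 3

1 (3/5 voted 1)


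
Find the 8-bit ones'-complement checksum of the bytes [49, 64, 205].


Sum = 318 mod 256 = 62
Complement = 193

193


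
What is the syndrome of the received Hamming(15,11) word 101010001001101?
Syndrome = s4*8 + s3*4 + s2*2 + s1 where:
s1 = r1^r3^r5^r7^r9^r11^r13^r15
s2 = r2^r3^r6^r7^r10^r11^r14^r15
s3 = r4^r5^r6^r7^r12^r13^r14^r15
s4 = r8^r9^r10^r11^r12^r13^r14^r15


s1=0, s2=0, s3=0, s4=0

Syndrome = 0 (no error)


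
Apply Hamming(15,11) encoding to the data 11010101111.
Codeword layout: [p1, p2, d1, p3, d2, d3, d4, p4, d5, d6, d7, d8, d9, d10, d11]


Parity bits: p1=1, p2=1, p3=0, p4=1

111010110101111


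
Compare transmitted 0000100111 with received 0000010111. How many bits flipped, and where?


XOR: 0000110000

2 error(s) at position(s): 4, 5


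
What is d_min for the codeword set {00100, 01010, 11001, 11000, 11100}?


Comparing all pairs, minimum distance: 1
Can detect 0 errors, correct 0 errors

1


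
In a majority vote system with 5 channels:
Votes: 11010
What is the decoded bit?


Ones: 3 out of 5
Threshold: 3

1 (3/5 voted 1)


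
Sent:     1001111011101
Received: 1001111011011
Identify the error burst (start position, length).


XOR: 0000000000110

Burst at position 10, length 2


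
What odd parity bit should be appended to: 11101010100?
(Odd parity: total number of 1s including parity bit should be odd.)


Number of 1s in data: 6
Parity bit: 1

1


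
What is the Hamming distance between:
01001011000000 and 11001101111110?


XOR: 10000110111110
Count of 1s: 8

8


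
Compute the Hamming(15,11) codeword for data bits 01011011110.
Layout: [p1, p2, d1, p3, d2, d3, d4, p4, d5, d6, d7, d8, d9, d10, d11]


Parity bits: p1=1, p2=1, p3=1, p4=1

110110111011110


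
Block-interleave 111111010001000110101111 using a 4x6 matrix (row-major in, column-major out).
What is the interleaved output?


Matrix:
  111111
  010001
  000110
  101111
Read columns: 100111001001101110111101

100111001001101110111101


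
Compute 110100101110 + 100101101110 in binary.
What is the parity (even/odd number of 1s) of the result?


110100101110 = 3374
100101101110 = 2414
Sum = 5788 = 1011010011100
1s count = 7

odd parity (7 ones in 1011010011100)


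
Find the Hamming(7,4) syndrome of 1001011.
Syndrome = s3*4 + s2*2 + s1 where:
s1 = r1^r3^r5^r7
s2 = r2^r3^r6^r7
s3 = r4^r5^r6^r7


s1=0, s2=0, s3=1

Syndrome = 4 (error at position 4)


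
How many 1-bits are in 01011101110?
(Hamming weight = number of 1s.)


Counting 1s in 01011101110

7


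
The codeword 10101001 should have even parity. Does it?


Number of 1s: 4

Yes, parity is correct (4 ones)


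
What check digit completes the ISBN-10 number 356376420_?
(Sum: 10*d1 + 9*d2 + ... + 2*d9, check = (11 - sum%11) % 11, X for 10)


Weighted sum: 238
238 mod 11 = 7

Check digit: 4


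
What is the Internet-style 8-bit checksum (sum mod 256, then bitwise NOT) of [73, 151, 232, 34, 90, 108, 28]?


Sum = 716 mod 256 = 204
Complement = 51

51


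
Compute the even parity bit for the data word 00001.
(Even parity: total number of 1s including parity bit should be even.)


Number of 1s in data: 1
Parity bit: 1

1


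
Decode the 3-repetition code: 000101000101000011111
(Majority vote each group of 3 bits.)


Groups: 000, 101, 000, 101, 000, 011, 111
Majority votes: 0101011

0101011


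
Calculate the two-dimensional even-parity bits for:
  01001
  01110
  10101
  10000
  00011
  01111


Row parities: 011100
Column parities: 01110

Row P: 011100, Col P: 01110, Corner: 1


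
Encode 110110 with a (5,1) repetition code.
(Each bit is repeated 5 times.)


Each bit -> 5 copies

111111111100000111111111100000


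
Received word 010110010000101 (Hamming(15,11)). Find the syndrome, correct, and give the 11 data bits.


Syndrome = 9: error at position 9

Data: 01001000101 (corrected bit 9)


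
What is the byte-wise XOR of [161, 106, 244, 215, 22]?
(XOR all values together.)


XOR chain: 161 ^ 106 ^ 244 ^ 215 ^ 22 = 254

254


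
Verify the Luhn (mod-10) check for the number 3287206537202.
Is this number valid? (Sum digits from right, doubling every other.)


Luhn sum = 41
41 mod 10 = 1

Invalid (Luhn sum mod 10 = 1)


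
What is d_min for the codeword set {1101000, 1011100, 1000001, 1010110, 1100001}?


Comparing all pairs, minimum distance: 1
Can detect 0 errors, correct 0 errors

1


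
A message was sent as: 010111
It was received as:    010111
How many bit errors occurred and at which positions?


XOR: 000000

0 errors (received matches sent)


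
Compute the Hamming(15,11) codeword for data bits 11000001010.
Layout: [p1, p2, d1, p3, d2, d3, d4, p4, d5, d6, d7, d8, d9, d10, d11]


Parity bits: p1=0, p2=0, p3=1, p4=0

001110000001010


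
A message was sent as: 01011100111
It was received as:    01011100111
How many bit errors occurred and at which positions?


XOR: 00000000000

0 errors (received matches sent)


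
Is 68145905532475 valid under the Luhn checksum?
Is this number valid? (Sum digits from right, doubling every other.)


Luhn sum = 54
54 mod 10 = 4

Invalid (Luhn sum mod 10 = 4)


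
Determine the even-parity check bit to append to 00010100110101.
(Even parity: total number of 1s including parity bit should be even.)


Number of 1s in data: 6
Parity bit: 0

0


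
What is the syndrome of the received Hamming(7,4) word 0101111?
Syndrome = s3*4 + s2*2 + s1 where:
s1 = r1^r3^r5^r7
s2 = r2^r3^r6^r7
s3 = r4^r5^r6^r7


s1=0, s2=1, s3=0

Syndrome = 2 (error at position 2)


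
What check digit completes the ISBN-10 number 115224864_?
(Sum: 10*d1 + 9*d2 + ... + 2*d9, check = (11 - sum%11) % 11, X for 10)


Weighted sum: 163
163 mod 11 = 9

Check digit: 2


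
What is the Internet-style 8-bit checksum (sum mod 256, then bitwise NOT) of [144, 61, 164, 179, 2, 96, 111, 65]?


Sum = 822 mod 256 = 54
Complement = 201

201


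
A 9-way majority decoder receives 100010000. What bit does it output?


Ones: 2 out of 9
Threshold: 5

0 (2/9 voted 1)


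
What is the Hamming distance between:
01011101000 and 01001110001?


XOR: 00010011001
Count of 1s: 4

4


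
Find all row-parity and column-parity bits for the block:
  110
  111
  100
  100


Row parities: 0111
Column parities: 001

Row P: 0111, Col P: 001, Corner: 1


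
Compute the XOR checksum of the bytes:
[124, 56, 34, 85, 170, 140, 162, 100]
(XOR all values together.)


XOR chain: 124 ^ 56 ^ 34 ^ 85 ^ 170 ^ 140 ^ 162 ^ 100 = 211

211


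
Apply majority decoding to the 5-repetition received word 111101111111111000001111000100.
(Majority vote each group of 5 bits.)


Groups: 11110, 11111, 11111, 00000, 11110, 00100
Majority votes: 111010

111010


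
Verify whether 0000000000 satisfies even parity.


Number of 1s: 0

Yes, parity is correct (0 ones)


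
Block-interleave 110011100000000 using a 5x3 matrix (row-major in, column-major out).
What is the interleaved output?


Matrix:
  110
  011
  100
  000
  000
Read columns: 101001100001000

101001100001000


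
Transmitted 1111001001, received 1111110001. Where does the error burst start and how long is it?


XOR: 0000111000

Burst at position 4, length 3


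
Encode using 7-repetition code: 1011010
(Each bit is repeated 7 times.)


Each bit -> 7 copies

1111111000000011111111111111000000011111110000000


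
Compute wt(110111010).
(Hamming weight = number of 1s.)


Counting 1s in 110111010

6


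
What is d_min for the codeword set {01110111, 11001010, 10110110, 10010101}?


Comparing all pairs, minimum distance: 3
Can detect 2 errors, correct 1 errors

3


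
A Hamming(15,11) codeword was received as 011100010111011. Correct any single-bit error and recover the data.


Syndrome = 1: error at position 1

Data: 10000111011 (corrected bit 1)


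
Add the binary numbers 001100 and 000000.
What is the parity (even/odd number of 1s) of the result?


001100 = 12
000000 = 0
Sum = 12 = 1100
1s count = 2

even parity (2 ones in 1100)


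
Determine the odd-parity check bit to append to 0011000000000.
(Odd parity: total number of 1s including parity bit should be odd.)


Number of 1s in data: 2
Parity bit: 1

1


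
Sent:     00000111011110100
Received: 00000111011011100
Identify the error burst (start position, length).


XOR: 00000000000101000

Burst at position 11, length 3


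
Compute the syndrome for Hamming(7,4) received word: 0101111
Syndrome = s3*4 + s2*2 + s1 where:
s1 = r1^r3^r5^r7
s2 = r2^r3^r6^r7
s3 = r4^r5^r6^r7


s1=0, s2=1, s3=0

Syndrome = 2 (error at position 2)


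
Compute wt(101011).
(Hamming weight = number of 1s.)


Counting 1s in 101011

4


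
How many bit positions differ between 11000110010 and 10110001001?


XOR: 01110111011
Count of 1s: 8

8


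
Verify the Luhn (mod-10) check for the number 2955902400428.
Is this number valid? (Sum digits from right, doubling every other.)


Luhn sum = 52
52 mod 10 = 2

Invalid (Luhn sum mod 10 = 2)


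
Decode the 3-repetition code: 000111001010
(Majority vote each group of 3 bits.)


Groups: 000, 111, 001, 010
Majority votes: 0100

0100


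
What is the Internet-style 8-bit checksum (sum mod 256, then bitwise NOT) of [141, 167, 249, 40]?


Sum = 597 mod 256 = 85
Complement = 170

170


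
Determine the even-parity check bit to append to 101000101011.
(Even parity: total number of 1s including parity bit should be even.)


Number of 1s in data: 6
Parity bit: 0

0


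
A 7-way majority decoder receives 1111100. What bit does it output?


Ones: 5 out of 7
Threshold: 4

1 (5/7 voted 1)


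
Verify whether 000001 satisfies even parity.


Number of 1s: 1

No, parity error (1 ones)


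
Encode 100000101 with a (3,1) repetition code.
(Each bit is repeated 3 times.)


Each bit -> 3 copies

111000000000000000111000111


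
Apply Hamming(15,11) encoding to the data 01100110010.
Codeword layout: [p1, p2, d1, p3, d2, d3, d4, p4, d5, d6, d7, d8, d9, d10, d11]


Parity bits: p1=0, p2=0, p3=1, p4=1

000111010110010


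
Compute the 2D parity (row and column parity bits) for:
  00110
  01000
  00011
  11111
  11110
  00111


Row parities: 010101
Column parities: 01011

Row P: 010101, Col P: 01011, Corner: 1


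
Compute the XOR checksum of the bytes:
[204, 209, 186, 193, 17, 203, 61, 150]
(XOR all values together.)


XOR chain: 204 ^ 209 ^ 186 ^ 193 ^ 17 ^ 203 ^ 61 ^ 150 = 23

23


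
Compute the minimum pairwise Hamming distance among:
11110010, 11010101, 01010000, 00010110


Comparing all pairs, minimum distance: 3
Can detect 2 errors, correct 1 errors

3


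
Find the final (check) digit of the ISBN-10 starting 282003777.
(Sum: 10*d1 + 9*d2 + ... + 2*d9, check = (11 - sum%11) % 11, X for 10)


Weighted sum: 186
186 mod 11 = 10

Check digit: 1


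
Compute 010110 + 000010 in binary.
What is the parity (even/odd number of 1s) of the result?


010110 = 22
000010 = 2
Sum = 24 = 11000
1s count = 2

even parity (2 ones in 11000)


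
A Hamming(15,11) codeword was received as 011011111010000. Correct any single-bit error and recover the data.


Syndrome = 15: error at position 15

Data: 11111010001 (corrected bit 15)


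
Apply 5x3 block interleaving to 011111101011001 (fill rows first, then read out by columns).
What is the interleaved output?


Matrix:
  011
  111
  101
  011
  001
Read columns: 011001101011111

011001101011111


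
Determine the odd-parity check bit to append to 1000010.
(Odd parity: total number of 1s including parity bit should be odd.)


Number of 1s in data: 2
Parity bit: 1

1


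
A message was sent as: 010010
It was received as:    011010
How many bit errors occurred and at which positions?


XOR: 001000

1 error(s) at position(s): 2


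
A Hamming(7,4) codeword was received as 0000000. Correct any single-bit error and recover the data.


Syndrome = 0: no error detected

Data: 0000 (no errors)


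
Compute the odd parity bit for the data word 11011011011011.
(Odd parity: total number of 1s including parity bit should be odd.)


Number of 1s in data: 10
Parity bit: 1

1


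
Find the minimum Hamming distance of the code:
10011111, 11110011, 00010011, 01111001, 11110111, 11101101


Comparing all pairs, minimum distance: 1
Can detect 0 errors, correct 0 errors

1


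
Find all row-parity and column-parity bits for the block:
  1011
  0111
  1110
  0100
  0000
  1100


Row parities: 111100
Column parities: 1010

Row P: 111100, Col P: 1010, Corner: 0


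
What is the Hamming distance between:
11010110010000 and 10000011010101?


XOR: 01010101000101
Count of 1s: 6

6


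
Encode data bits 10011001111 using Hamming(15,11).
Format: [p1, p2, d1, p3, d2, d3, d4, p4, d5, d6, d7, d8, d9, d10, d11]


Parity bits: p1=1, p2=0, p3=1, p4=1

101100111001111


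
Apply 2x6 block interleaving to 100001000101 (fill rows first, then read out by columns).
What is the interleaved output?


Matrix:
  100001
  000101
Read columns: 100000010011

100000010011


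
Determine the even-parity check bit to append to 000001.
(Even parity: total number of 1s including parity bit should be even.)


Number of 1s in data: 1
Parity bit: 1

1


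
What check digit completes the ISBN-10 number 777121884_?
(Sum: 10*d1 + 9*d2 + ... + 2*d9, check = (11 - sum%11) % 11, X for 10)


Weighted sum: 277
277 mod 11 = 2

Check digit: 9


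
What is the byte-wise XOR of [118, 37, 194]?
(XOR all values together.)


XOR chain: 118 ^ 37 ^ 194 = 145

145


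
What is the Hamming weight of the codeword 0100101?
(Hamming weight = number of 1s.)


Counting 1s in 0100101

3


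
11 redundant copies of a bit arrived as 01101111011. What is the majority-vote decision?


Ones: 8 out of 11
Threshold: 6

1 (8/11 voted 1)


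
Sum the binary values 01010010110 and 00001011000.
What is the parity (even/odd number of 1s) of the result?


01010010110 = 662
00001011000 = 88
Sum = 750 = 1011101110
1s count = 7

odd parity (7 ones in 1011101110)


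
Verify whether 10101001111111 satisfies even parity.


Number of 1s: 10

Yes, parity is correct (10 ones)


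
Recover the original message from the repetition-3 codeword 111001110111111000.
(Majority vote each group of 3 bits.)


Groups: 111, 001, 110, 111, 111, 000
Majority votes: 101110

101110


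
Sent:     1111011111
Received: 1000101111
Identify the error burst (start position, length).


XOR: 0111110000

Burst at position 1, length 5


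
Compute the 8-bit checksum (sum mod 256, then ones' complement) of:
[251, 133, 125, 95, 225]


Sum = 829 mod 256 = 61
Complement = 194

194


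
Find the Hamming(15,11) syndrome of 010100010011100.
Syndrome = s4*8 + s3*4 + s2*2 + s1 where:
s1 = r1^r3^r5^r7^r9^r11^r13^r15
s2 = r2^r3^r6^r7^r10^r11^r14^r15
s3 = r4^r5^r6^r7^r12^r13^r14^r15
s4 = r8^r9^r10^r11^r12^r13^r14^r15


s1=0, s2=0, s3=1, s4=0

Syndrome = 4 (error at position 4)


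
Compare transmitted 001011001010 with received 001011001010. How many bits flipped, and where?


XOR: 000000000000

0 errors (received matches sent)


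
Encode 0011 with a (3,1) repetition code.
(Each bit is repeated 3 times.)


Each bit -> 3 copies

000000111111


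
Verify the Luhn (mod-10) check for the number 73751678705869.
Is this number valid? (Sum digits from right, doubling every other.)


Luhn sum = 65
65 mod 10 = 5

Invalid (Luhn sum mod 10 = 5)


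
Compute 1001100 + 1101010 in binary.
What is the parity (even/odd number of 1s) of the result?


1001100 = 76
1101010 = 106
Sum = 182 = 10110110
1s count = 5

odd parity (5 ones in 10110110)


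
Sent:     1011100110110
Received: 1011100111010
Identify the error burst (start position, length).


XOR: 0000000001100

Burst at position 9, length 2


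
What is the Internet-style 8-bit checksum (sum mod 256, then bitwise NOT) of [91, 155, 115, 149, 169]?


Sum = 679 mod 256 = 167
Complement = 88

88


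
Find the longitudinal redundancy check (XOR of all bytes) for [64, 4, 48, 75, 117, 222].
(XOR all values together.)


XOR chain: 64 ^ 4 ^ 48 ^ 75 ^ 117 ^ 222 = 148

148


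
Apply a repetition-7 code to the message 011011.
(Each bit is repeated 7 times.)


Each bit -> 7 copies

000000011111111111111000000011111111111111


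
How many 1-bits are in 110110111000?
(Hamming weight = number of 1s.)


Counting 1s in 110110111000

7


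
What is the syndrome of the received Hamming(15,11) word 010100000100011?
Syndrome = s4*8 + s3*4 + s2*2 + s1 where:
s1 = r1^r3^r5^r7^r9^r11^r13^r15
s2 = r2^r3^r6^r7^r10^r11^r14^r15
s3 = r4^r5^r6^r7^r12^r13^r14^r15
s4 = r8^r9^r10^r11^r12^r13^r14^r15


s1=1, s2=0, s3=1, s4=1

Syndrome = 13 (error at position 13)


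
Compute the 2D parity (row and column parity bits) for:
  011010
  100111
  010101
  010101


Row parities: 1011
Column parities: 111101

Row P: 1011, Col P: 111101, Corner: 1


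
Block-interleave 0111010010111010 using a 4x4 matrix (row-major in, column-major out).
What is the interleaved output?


Matrix:
  0111
  0100
  1011
  1010
Read columns: 0011110010111010

0011110010111010


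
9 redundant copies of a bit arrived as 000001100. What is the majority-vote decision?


Ones: 2 out of 9
Threshold: 5

0 (2/9 voted 1)


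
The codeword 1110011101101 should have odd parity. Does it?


Number of 1s: 9

Yes, parity is correct (9 ones)


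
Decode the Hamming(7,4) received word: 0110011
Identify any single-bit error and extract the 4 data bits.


Syndrome = 0: no error detected

Data: 1011 (no errors)


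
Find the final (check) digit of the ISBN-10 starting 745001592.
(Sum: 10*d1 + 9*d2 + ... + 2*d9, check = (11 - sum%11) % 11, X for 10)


Weighted sum: 202
202 mod 11 = 4

Check digit: 7


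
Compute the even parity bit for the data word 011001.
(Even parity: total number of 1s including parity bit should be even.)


Number of 1s in data: 3
Parity bit: 1

1


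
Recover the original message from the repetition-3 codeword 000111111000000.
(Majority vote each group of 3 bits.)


Groups: 000, 111, 111, 000, 000
Majority votes: 01100

01100


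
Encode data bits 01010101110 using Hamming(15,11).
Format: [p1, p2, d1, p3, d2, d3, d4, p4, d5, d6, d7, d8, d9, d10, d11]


Parity bits: p1=1, p2=1, p3=1, p4=0

110110100101110


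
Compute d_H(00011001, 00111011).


XOR: 00100010
Count of 1s: 2

2


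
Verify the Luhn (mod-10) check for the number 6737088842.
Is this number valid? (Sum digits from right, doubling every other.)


Luhn sum = 56
56 mod 10 = 6

Invalid (Luhn sum mod 10 = 6)


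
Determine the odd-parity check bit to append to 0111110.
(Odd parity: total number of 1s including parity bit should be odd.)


Number of 1s in data: 5
Parity bit: 0

0


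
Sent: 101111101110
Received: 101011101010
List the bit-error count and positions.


XOR: 000100000100

2 error(s) at position(s): 3, 9


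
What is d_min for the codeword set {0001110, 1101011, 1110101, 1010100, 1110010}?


Comparing all pairs, minimum distance: 2
Can detect 1 errors, correct 0 errors

2


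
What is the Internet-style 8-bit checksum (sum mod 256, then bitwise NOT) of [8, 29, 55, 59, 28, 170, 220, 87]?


Sum = 656 mod 256 = 144
Complement = 111

111


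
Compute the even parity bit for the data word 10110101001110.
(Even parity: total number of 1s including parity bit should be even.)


Number of 1s in data: 8
Parity bit: 0

0


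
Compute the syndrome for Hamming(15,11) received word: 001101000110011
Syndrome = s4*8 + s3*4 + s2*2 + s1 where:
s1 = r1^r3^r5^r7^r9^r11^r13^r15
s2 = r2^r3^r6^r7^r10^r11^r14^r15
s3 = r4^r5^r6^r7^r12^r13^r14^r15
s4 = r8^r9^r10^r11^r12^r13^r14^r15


s1=1, s2=0, s3=0, s4=0

Syndrome = 1 (error at position 1)


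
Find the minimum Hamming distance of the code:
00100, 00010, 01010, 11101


Comparing all pairs, minimum distance: 1
Can detect 0 errors, correct 0 errors

1


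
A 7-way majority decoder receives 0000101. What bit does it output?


Ones: 2 out of 7
Threshold: 4

0 (2/7 voted 1)


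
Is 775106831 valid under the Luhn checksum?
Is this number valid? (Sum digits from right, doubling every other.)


Luhn sum = 37
37 mod 10 = 7

Invalid (Luhn sum mod 10 = 7)


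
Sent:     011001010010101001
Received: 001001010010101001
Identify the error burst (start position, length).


XOR: 010000000000000000

Burst at position 1, length 1


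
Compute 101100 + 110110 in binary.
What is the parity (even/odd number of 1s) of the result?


101100 = 44
110110 = 54
Sum = 98 = 1100010
1s count = 3

odd parity (3 ones in 1100010)


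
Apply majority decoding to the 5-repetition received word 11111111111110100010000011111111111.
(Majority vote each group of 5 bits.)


Groups: 11111, 11111, 11101, 00010, 00001, 11111, 11111
Majority votes: 1110011

1110011


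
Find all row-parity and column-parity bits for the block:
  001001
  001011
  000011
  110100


Row parities: 0101
Column parities: 110101

Row P: 0101, Col P: 110101, Corner: 0


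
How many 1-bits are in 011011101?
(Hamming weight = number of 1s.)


Counting 1s in 011011101

6


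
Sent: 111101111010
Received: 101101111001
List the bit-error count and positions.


XOR: 010000000011

3 error(s) at position(s): 1, 10, 11


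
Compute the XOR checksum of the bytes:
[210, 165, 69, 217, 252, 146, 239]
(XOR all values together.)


XOR chain: 210 ^ 165 ^ 69 ^ 217 ^ 252 ^ 146 ^ 239 = 106

106


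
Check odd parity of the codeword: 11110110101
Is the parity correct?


Number of 1s: 8

No, parity error (8 ones)


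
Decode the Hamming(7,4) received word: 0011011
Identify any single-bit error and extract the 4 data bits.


Syndrome = 6: error at position 6

Data: 1001 (corrected bit 6)


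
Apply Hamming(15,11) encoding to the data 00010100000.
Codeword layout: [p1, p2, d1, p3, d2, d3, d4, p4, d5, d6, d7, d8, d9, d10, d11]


Parity bits: p1=1, p2=0, p3=1, p4=1

100100110100000


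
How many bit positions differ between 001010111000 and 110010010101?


XOR: 111000101101
Count of 1s: 7

7


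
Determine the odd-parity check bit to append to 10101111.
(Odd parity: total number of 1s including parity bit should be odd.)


Number of 1s in data: 6
Parity bit: 1

1


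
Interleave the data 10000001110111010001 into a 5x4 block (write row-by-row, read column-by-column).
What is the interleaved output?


Matrix:
  1000
  0001
  1101
  1101
  0001
Read columns: 10110001100000001111

10110001100000001111


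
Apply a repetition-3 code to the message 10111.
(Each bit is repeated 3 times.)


Each bit -> 3 copies

111000111111111


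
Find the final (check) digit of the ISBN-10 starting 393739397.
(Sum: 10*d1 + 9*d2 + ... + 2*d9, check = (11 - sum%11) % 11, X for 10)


Weighted sum: 300
300 mod 11 = 3

Check digit: 8


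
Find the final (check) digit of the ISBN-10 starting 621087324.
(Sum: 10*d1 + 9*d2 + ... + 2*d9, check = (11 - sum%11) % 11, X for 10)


Weighted sum: 195
195 mod 11 = 8

Check digit: 3


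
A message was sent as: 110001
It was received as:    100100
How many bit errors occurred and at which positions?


XOR: 010101

3 error(s) at position(s): 1, 3, 5


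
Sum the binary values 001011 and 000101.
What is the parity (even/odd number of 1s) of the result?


001011 = 11
000101 = 5
Sum = 16 = 10000
1s count = 1

odd parity (1 ones in 10000)


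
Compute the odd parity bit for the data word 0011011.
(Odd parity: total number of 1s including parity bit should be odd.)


Number of 1s in data: 4
Parity bit: 1

1


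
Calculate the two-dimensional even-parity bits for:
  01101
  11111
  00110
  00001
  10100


Row parities: 11010
Column parities: 00001

Row P: 11010, Col P: 00001, Corner: 1


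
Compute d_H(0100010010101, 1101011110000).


XOR: 1001001100101
Count of 1s: 6

6


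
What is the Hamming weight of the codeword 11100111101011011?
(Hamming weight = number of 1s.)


Counting 1s in 11100111101011011

12


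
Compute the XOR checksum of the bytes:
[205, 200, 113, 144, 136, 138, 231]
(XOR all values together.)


XOR chain: 205 ^ 200 ^ 113 ^ 144 ^ 136 ^ 138 ^ 231 = 1

1


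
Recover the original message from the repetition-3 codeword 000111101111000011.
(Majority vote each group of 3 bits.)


Groups: 000, 111, 101, 111, 000, 011
Majority votes: 011101

011101


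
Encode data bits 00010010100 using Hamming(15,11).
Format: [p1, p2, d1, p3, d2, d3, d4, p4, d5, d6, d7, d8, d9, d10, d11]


Parity bits: p1=1, p2=0, p3=0, p4=0

100000100010100


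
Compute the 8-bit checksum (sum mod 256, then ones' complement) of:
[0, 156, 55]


Sum = 211 mod 256 = 211
Complement = 44

44


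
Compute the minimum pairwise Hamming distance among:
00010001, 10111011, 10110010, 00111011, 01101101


Comparing all pairs, minimum distance: 1
Can detect 0 errors, correct 0 errors

1


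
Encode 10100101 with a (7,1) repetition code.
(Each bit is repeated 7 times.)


Each bit -> 7 copies

11111110000000111111100000000000000111111100000001111111


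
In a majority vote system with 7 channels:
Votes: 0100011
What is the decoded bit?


Ones: 3 out of 7
Threshold: 4

0 (3/7 voted 1)


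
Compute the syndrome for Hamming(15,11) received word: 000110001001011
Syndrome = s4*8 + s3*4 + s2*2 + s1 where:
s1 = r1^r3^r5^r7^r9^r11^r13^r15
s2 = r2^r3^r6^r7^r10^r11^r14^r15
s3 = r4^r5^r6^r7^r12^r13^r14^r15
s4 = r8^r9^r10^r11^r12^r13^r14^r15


s1=1, s2=0, s3=1, s4=0

Syndrome = 5 (error at position 5)


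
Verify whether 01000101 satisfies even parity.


Number of 1s: 3

No, parity error (3 ones)


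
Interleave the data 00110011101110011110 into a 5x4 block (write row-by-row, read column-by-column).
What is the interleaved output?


Matrix:
  0011
  0011
  1011
  1001
  1110
Read columns: 00111000011110111110

00111000011110111110


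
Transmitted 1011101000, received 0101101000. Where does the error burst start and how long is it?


XOR: 1110000000

Burst at position 0, length 3


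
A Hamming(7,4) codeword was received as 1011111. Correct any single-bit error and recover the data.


Syndrome = 2: error at position 2

Data: 1111 (corrected bit 2)


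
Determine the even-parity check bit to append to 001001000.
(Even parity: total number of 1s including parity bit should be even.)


Number of 1s in data: 2
Parity bit: 0

0


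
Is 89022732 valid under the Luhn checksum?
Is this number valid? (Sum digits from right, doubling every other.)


Luhn sum = 37
37 mod 10 = 7

Invalid (Luhn sum mod 10 = 7)


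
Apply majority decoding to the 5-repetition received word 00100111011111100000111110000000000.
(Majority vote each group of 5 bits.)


Groups: 00100, 11101, 11111, 00000, 11111, 00000, 00000
Majority votes: 0110100

0110100


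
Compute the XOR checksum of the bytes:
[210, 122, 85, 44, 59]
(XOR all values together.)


XOR chain: 210 ^ 122 ^ 85 ^ 44 ^ 59 = 234

234


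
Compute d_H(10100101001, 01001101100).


XOR: 11101000101
Count of 1s: 6

6


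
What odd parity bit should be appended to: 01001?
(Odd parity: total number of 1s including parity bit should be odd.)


Number of 1s in data: 2
Parity bit: 1

1


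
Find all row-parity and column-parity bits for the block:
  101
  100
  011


Row parities: 010
Column parities: 010

Row P: 010, Col P: 010, Corner: 1


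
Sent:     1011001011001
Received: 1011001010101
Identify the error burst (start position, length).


XOR: 0000000001100

Burst at position 9, length 2


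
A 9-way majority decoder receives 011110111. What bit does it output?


Ones: 7 out of 9
Threshold: 5

1 (7/9 voted 1)


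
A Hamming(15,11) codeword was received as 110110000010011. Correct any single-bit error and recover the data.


Syndrome = 8: error at position 8

Data: 01000010011 (corrected bit 8)
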